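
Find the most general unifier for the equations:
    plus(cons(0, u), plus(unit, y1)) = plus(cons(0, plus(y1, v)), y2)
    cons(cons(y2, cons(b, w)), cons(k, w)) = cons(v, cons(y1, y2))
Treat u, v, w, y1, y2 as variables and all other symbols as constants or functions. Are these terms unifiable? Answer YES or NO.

Decompose plus/2: cons(0, u) = cons(0, plus(y1, v)),  plus(unit, y1) = y2.
Decompose cons/2: 0 = 0,  u = plus(y1, v).
Delete trivial equation 0 = 0.
Bind u := plus(y1, v); no other remaining equation mentions u.
Bind y2 := plus(unit, y1); substituting into the remaining equation gives: cons(cons(plus(unit, y1), cons(b, w)), cons(k, w)) = cons(v, cons(y1, plus(unit, y1))).
Decompose cons/2: cons(plus(unit, y1), cons(b, w)) = v,  cons(k, w) = cons(y1, plus(unit, y1)).
Bind v := cons(plus(unit, y1), cons(b, w)); no other remaining equation mentions v. Substituting into the earlier binding gives u := plus(y1, cons(plus(unit, y1), cons(b, w))).
Decompose cons/2: k = y1,  w = plus(unit, y1).
Bind y1 := k; substituting into the remaining equation gives: w = plus(unit, k). Substituting into the earlier bindings gives u := plus(k, cons(plus(unit, k), cons(b, w))), y2 := plus(unit, k), v := cons(plus(unit, k), cons(b, w)).
Bind w := plus(unit, k). Substituting into the earlier bindings gives u := plus(k, cons(plus(unit, k), cons(b, plus(unit, k)))), v := cons(plus(unit, k), cons(b, plus(unit, k))).
No equations remain and no clash or occurs-check failure arose, so a unifier exists.

YES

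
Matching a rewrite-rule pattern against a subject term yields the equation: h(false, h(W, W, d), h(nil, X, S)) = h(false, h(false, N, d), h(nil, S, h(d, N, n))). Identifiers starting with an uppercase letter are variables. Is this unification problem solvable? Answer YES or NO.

Decompose h/3: false = false,  h(W, W, d) = h(false, N, d),  h(nil, X, S) = h(nil, S, h(d, N, n)).
Delete trivial equation false = false.
Decompose h/3: W = false,  W = N,  d = d.
Bind W := false; substituting into the one remaining equation that mentions W gives: false = N.
Bind N := false; substituting into the one remaining equation that mentions N gives: h(nil, X, S) = h(nil, S, h(d, false, n)).
Delete trivial equation d = d.
Decompose h/3: nil = nil,  X = S,  S = h(d, false, n).
Delete trivial equation nil = nil.
Bind X := S; no other remaining equation mentions X.
Bind S := h(d, false, n). Substituting into the earlier binding gives X := h(d, false, n).
No equations remain and no clash or occurs-check failure arose, so a unifier exists.

YES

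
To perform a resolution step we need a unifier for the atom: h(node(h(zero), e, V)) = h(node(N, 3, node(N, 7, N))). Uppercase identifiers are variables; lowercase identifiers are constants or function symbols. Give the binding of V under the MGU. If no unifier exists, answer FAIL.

FAIL

Decompose h/1: node(h(zero), e, V) = node(N, 3, node(N, 7, N)).
Decompose node/3: h(zero) = N,  e = 3,  V = node(N, 7, N).
Bind N := h(zero); substituting into the one remaining equation that mentions N gives: V = node(h(zero), 7, h(zero)).
Clash: constants e and 3 differ; no unifier exists.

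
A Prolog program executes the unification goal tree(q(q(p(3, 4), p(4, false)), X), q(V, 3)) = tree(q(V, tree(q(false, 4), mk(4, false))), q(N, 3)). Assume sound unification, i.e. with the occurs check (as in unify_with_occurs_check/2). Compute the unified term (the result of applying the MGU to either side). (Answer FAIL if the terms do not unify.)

Decompose tree/2: q(q(p(3, 4), p(4, false)), X) = q(V, tree(q(false, 4), mk(4, false))),  q(V, 3) = q(N, 3).
Decompose q/2: q(p(3, 4), p(4, false)) = V,  X = tree(q(false, 4), mk(4, false)).
Bind V := q(p(3, 4), p(4, false)); substituting into the one remaining equation that mentions V gives: q(q(p(3, 4), p(4, false)), 3) = q(N, 3).
Bind X := tree(q(false, 4), mk(4, false)); no other remaining equation mentions X.
Decompose q/2: q(p(3, 4), p(4, false)) = N,  3 = 3.
Bind N := q(p(3, 4), p(4, false)); no other remaining equation mentions N.
Delete trivial equation 3 = 3.
Applying the MGU to either side gives tree(q(q(p(3, 4), p(4, false)), tree(q(false, 4), mk(4, false))), q(q(p(3, 4), p(4, false)), 3)).

tree(q(q(p(3, 4), p(4, false)), tree(q(false, 4), mk(4, false))), q(q(p(3, 4), p(4, false)), 3))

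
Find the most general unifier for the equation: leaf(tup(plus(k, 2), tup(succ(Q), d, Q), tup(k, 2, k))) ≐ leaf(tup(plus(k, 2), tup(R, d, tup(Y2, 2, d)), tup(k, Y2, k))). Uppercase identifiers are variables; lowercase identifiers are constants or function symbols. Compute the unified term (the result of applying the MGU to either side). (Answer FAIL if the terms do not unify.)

Decompose leaf/1: tup(plus(k, 2), tup(succ(Q), d, Q), tup(k, 2, k)) ≐ tup(plus(k, 2), tup(R, d, tup(Y2, 2, d)), tup(k, Y2, k)).
Decompose tup/3: plus(k, 2) ≐ plus(k, 2),  tup(succ(Q), d, Q) ≐ tup(R, d, tup(Y2, 2, d)),  tup(k, 2, k) ≐ tup(k, Y2, k).
Delete trivial equation plus(k, 2) ≐ plus(k, 2).
Decompose tup/3: succ(Q) ≐ R,  d ≐ d,  Q ≐ tup(Y2, 2, d).
Bind R := succ(Q); no other remaining equation mentions R.
Delete trivial equation d ≐ d.
Bind Q := tup(Y2, 2, d); no other remaining equation mentions Q. Substituting into the earlier binding gives R := succ(tup(Y2, 2, d)).
Decompose tup/3: k ≐ k,  2 ≐ Y2,  k ≐ k.
Delete trivial equation k ≐ k.
Bind Y2 := 2; no other remaining equation mentions Y2. Substituting into the earlier bindings gives R := succ(tup(2, 2, d)), Q := tup(2, 2, d).
Delete trivial equation k ≐ k.
Applying the MGU to either side gives leaf(tup(plus(k, 2), tup(succ(tup(2, 2, d)), d, tup(2, 2, d)), tup(k, 2, k))).

leaf(tup(plus(k, 2), tup(succ(tup(2, 2, d)), d, tup(2, 2, d)), tup(k, 2, k)))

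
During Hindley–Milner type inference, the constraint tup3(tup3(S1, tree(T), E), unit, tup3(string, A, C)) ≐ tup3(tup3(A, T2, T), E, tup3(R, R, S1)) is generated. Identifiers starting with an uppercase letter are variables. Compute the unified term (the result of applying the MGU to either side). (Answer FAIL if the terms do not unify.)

tup3(tup3(string, tree(unit), unit), unit, tup3(string, string, string))

Decompose tup3/3: tup3(S1, tree(T), E) ≐ tup3(A, T2, T),  unit ≐ E,  tup3(string, A, C) ≐ tup3(R, R, S1).
Decompose tup3/3: S1 ≐ A,  tree(T) ≐ T2,  E ≐ T.
Bind S1 := A; substituting into the one remaining equation that mentions S1 gives: tup3(string, A, C) ≐ tup3(R, R, A).
Bind T2 := tree(T); no other remaining equation mentions T2.
Bind E := T; substituting into the one remaining equation that mentions E gives: unit ≐ T.
Bind T := unit; no other remaining equation mentions T. Substituting into the earlier bindings gives T2 := tree(unit), E := unit.
Decompose tup3/3: string ≐ R,  A ≐ R,  C ≐ A.
Bind R := string; substituting into the one remaining equation that mentions R gives: A ≐ string.
Bind A := string; substituting into the remaining equation gives: C ≐ string. Substituting into the earlier binding gives S1 := string.
Bind C := string.
Applying the MGU to either side gives tup3(tup3(string, tree(unit), unit), unit, tup3(string, string, string)).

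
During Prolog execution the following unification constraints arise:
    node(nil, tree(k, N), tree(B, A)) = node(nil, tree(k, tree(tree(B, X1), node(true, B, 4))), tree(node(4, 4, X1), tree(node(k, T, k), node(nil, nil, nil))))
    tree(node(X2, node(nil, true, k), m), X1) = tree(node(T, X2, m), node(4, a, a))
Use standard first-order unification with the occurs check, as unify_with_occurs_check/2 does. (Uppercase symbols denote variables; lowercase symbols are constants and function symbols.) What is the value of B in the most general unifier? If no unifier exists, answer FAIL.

Decompose node/3: nil = nil,  tree(k, N) = tree(k, tree(tree(B, X1), node(true, B, 4))),  tree(B, A) = tree(node(4, 4, X1), tree(node(k, T, k), node(nil, nil, nil))).
Delete trivial equation nil = nil.
Decompose tree/2: k = k,  N = tree(tree(B, X1), node(true, B, 4)).
Delete trivial equation k = k.
Bind N := tree(tree(B, X1), node(true, B, 4)); no other remaining equation mentions N.
Decompose tree/2: B = node(4, 4, X1),  A = tree(node(k, T, k), node(nil, nil, nil)).
Bind B := node(4, 4, X1); no other remaining equation mentions B. Substituting into the earlier binding gives N := tree(tree(node(4, 4, X1), X1), node(true, node(4, 4, X1), 4)).
Bind A := tree(node(k, T, k), node(nil, nil, nil)); no other remaining equation mentions A.
Decompose tree/2: node(X2, node(nil, true, k), m) = node(T, X2, m),  X1 = node(4, a, a).
Decompose node/3: X2 = T,  node(nil, true, k) = X2,  m = m.
Bind X2 := T; substituting into the one remaining equation that mentions X2 gives: node(nil, true, k) = T.
Bind T := node(nil, true, k); no other remaining equation mentions T. Substituting into the earlier bindings gives A := tree(node(k, node(nil, true, k), k), node(nil, nil, nil)), X2 := node(nil, true, k).
Delete trivial equation m = m.
Bind X1 := node(4, a, a). Substituting into the earlier bindings gives N := tree(tree(node(4, 4, node(4, a, a)), node(4, a, a)), node(true, node(4, 4, node(4, a, a)), 4)), B := node(4, 4, node(4, a, a)).
MGU = { N = tree(tree(node(4, 4, node(4, a, a)), node(4, a, a)), node(true, node(4, 4, node(4, a, a)), 4)), B = node(4, 4, node(4, a, a)), A = tree(node(k, node(nil, true, k), k), node(nil, nil, nil)), X2 = node(nil, true, k), T = node(nil, true, k), X1 = node(4, a, a) }, so B = node(4, 4, node(4, a, a)).

node(4, 4, node(4, a, a))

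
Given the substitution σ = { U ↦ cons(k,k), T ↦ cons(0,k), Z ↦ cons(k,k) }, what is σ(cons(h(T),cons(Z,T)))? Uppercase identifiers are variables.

Replace each occurrence of T with cons(0,k).
Replace each occurrence of Z with cons(k,k).
Result: cons(h(cons(0,k)),cons(cons(k,k),cons(0,k))).

cons(h(cons(0,k)),cons(cons(k,k),cons(0,k)))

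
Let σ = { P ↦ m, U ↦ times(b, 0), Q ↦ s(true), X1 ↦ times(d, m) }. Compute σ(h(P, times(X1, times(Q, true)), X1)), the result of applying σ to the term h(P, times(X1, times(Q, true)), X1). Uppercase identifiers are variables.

Replace each occurrence of P with m.
Replace each occurrence of Q with s(true).
Replace each occurrence of X1 with times(d, m).
Result: h(m, times(times(d, m), times(s(true), true)), times(d, m)).

h(m, times(times(d, m), times(s(true), true)), times(d, m))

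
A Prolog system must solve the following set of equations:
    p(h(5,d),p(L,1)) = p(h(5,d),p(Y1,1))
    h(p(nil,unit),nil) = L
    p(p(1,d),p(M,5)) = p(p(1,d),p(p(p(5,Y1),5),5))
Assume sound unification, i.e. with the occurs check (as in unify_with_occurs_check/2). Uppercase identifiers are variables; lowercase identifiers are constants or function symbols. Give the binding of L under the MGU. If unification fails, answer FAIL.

Decompose p/2: h(5,d) = h(5,d),  p(L,1) = p(Y1,1).
Delete trivial equation h(5,d) = h(5,d).
Decompose p/2: L = Y1,  1 = 1.
Bind L := Y1; substituting into the one remaining equation that mentions L gives: h(p(nil,unit),nil) = Y1.
Delete trivial equation 1 = 1.
Bind Y1 := h(p(nil,unit),nil); substituting into the remaining equation gives: p(p(1,d),p(M,5)) = p(p(1,d),p(p(p(5,h(p(nil,unit),nil)),5),5)). Substituting into the earlier binding gives L := h(p(nil,unit),nil).
Decompose p/2: p(1,d) = p(1,d),  p(M,5) = p(p(p(5,h(p(nil,unit),nil)),5),5).
Delete trivial equation p(1,d) = p(1,d).
Decompose p/2: M = p(p(5,h(p(nil,unit),nil)),5),  5 = 5.
Bind M := p(p(5,h(p(nil,unit),nil)),5); no other remaining equation mentions M.
Delete trivial equation 5 = 5.
MGU = { L ↦ h(p(nil,unit),nil), Y1 ↦ h(p(nil,unit),nil), M ↦ p(p(5,h(p(nil,unit),nil)),5) }, so L ↦ h(p(nil,unit),nil).

h(p(nil,unit),nil)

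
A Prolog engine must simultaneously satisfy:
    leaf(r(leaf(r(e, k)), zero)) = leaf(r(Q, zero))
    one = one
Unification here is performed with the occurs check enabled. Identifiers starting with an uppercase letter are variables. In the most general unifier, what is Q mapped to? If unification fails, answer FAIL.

Decompose leaf/1: r(leaf(r(e, k)), zero) = r(Q, zero).
Decompose r/2: leaf(r(e, k)) = Q,  zero = zero.
Bind Q := leaf(r(e, k)); no other remaining equation mentions Q.
Delete trivial equation zero = zero.
Delete trivial equation one = one.
MGU = { Q = leaf(r(e, k)) }, so Q = leaf(r(e, k)).

leaf(r(e, k))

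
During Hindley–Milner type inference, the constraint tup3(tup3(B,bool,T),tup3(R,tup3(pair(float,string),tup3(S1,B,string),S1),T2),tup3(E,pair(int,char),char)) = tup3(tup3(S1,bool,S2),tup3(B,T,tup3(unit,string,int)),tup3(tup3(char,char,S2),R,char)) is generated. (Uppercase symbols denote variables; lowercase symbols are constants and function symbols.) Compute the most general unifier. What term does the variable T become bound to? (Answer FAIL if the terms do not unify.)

Decompose tup3/3: tup3(B,bool,T) = tup3(S1,bool,S2),  tup3(R,tup3(pair(float,string),tup3(S1,B,string),S1),T2) = tup3(B,T,tup3(unit,string,int)),  tup3(E,pair(int,char),char) = tup3(tup3(char,char,S2),R,char).
Decompose tup3/3: B = S1,  bool = bool,  T = S2.
Bind B := S1; substituting into the one remaining equation that mentions B gives: tup3(R,tup3(pair(float,string),tup3(S1,S1,string),S1),T2) = tup3(S1,T,tup3(unit,string,int)).
Delete trivial equation bool = bool.
Bind T := S2; substituting into the one remaining equation that mentions T gives: tup3(R,tup3(pair(float,string),tup3(S1,S1,string),S1),T2) = tup3(S1,S2,tup3(unit,string,int)).
Decompose tup3/3: R = S1,  tup3(pair(float,string),tup3(S1,S1,string),S1) = S2,  T2 = tup3(unit,string,int).
Bind R := S1; substituting into the one remaining equation that mentions R gives: tup3(E,pair(int,char),char) = tup3(tup3(char,char,S2),S1,char).
Bind S2 := tup3(pair(float,string),tup3(S1,S1,string),S1); substituting into the one remaining equation that mentions S2 gives: tup3(E,pair(int,char),char) = tup3(tup3(char,char,tup3(pair(float,string),tup3(S1,S1,string),S1)),S1,char). Substituting into the earlier binding gives T := tup3(pair(float,string),tup3(S1,S1,string),S1).
Bind T2 := tup3(unit,string,int); no other remaining equation mentions T2.
Decompose tup3/3: E = tup3(char,char,tup3(pair(float,string),tup3(S1,S1,string),S1)),  pair(int,char) = S1,  char = char.
Bind E := tup3(char,char,tup3(pair(float,string),tup3(S1,S1,string),S1)); no other remaining equation mentions E.
Bind S1 := pair(int,char); no other remaining equation mentions S1. Substituting into the earlier bindings gives B := pair(int,char), T := tup3(pair(float,string),tup3(pair(int,char),pair(int,char),string),pair(int,char)), R := pair(int,char), S2 := tup3(pair(float,string),tup3(pair(int,char),pair(int,char),string),pair(int,char)), E := tup3(char,char,tup3(pair(float,string),tup3(pair(int,char),pair(int,char),string),pair(int,char))).
Delete trivial equation char = char.
MGU = { B -> pair(int,char), T -> tup3(pair(float,string),tup3(pair(int,char),pair(int,char),string),pair(int,char)), R -> pair(int,char), S2 -> tup3(pair(float,string),tup3(pair(int,char),pair(int,char),string),pair(int,char)), T2 -> tup3(unit,string,int), E -> tup3(char,char,tup3(pair(float,string),tup3(pair(int,char),pair(int,char),string),pair(int,char))), S1 -> pair(int,char) }, so T -> tup3(pair(float,string),tup3(pair(int,char),pair(int,char),string),pair(int,char)).

tup3(pair(float,string),tup3(pair(int,char),pair(int,char),string),pair(int,char))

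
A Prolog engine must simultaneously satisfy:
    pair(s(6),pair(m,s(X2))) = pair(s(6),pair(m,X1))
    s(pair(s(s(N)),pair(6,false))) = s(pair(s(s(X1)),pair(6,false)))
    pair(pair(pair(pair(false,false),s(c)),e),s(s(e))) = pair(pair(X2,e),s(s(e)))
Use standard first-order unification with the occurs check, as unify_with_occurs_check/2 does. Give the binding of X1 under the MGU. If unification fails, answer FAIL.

s(pair(pair(false,false),s(c)))

Decompose pair/2: s(6) = s(6),  pair(m,s(X2)) = pair(m,X1).
Delete trivial equation s(6) = s(6).
Decompose pair/2: m = m,  s(X2) = X1.
Delete trivial equation m = m.
Bind X1 := s(X2); substituting into the one remaining equation that mentions X1 gives: s(pair(s(s(N)),pair(6,false))) = s(pair(s(s(s(X2))),pair(6,false))).
Decompose s/1: pair(s(s(N)),pair(6,false)) = pair(s(s(s(X2))),pair(6,false)).
Decompose pair/2: s(s(N)) = s(s(s(X2))),  pair(6,false) = pair(6,false).
Decompose s/1: s(N) = s(s(X2)).
Decompose s/1: N = s(X2).
Bind N := s(X2); no other remaining equation mentions N.
Delete trivial equation pair(6,false) = pair(6,false).
Decompose pair/2: pair(pair(pair(false,false),s(c)),e) = pair(X2,e),  s(s(e)) = s(s(e)).
Decompose pair/2: pair(pair(false,false),s(c)) = X2,  e = e.
Bind X2 := pair(pair(false,false),s(c)); no other remaining equation mentions X2. Substituting into the earlier bindings gives X1 := s(pair(pair(false,false),s(c))), N := s(pair(pair(false,false),s(c))).
Delete trivial equation e = e.
Delete trivial equation s(s(e)) = s(s(e)).
MGU = { X1 ↦ s(pair(pair(false,false),s(c))), N ↦ s(pair(pair(false,false),s(c))), X2 ↦ pair(pair(false,false),s(c)) }, so X1 ↦ s(pair(pair(false,false),s(c))).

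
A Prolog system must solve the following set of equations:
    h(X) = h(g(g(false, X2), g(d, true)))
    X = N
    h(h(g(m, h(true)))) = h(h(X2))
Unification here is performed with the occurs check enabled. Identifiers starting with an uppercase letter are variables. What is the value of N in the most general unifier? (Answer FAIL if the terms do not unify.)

g(g(false, g(m, h(true))), g(d, true))

Decompose h/1: X = g(g(false, X2), g(d, true)).
Bind X := g(g(false, X2), g(d, true)); substituting into the one remaining equation that mentions X gives: g(g(false, X2), g(d, true)) = N.
Bind N := g(g(false, X2), g(d, true)); no other remaining equation mentions N.
Decompose h/1: h(g(m, h(true))) = h(X2).
Decompose h/1: g(m, h(true)) = X2.
Bind X2 := g(m, h(true)). Substituting into the earlier bindings gives X := g(g(false, g(m, h(true))), g(d, true)), N := g(g(false, g(m, h(true))), g(d, true)).
MGU = { X -> g(g(false, g(m, h(true))), g(d, true)), N -> g(g(false, g(m, h(true))), g(d, true)), X2 -> g(m, h(true)) }, so N -> g(g(false, g(m, h(true))), g(d, true)).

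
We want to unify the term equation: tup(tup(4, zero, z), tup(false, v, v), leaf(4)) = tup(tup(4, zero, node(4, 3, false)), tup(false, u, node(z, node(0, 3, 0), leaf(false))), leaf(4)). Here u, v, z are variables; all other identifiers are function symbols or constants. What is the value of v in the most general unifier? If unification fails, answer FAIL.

node(node(4, 3, false), node(0, 3, 0), leaf(false))

Decompose tup/3: tup(4, zero, z) = tup(4, zero, node(4, 3, false)),  tup(false, v, v) = tup(false, u, node(z, node(0, 3, 0), leaf(false))),  leaf(4) = leaf(4).
Decompose tup/3: 4 = 4,  zero = zero,  z = node(4, 3, false).
Delete trivial equation 4 = 4.
Delete trivial equation zero = zero.
Bind z := node(4, 3, false); substituting into the one remaining equation that mentions z gives: tup(false, v, v) = tup(false, u, node(node(4, 3, false), node(0, 3, 0), leaf(false))).
Decompose tup/3: false = false,  v = u,  v = node(node(4, 3, false), node(0, 3, 0), leaf(false)).
Delete trivial equation false = false.
Bind v := u; substituting into the one remaining equation that mentions v gives: u = node(node(4, 3, false), node(0, 3, 0), leaf(false)).
Bind u := node(node(4, 3, false), node(0, 3, 0), leaf(false)); no other remaining equation mentions u. Substituting into the earlier binding gives v := node(node(4, 3, false), node(0, 3, 0), leaf(false)).
Delete trivial equation leaf(4) = leaf(4).
MGU = { z := node(4, 3, false), v := node(node(4, 3, false), node(0, 3, 0), leaf(false)), u := node(node(4, 3, false), node(0, 3, 0), leaf(false)) }, so v := node(node(4, 3, false), node(0, 3, 0), leaf(false)).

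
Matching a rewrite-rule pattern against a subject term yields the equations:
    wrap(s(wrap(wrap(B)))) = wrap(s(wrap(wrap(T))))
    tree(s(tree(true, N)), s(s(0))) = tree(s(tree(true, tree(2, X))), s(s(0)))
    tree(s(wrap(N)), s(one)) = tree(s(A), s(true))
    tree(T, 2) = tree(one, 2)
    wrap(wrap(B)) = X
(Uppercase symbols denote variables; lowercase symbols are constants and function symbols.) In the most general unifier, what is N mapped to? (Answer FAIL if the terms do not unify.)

Decompose wrap/1: s(wrap(wrap(B))) = s(wrap(wrap(T))).
Decompose s/1: wrap(wrap(B)) = wrap(wrap(T)).
Decompose wrap/1: wrap(B) = wrap(T).
Decompose wrap/1: B = T.
Bind B := T; substituting into the one remaining equation that mentions B gives: wrap(wrap(T)) = X.
Decompose tree/2: s(tree(true, N)) = s(tree(true, tree(2, X))),  s(s(0)) = s(s(0)).
Decompose s/1: tree(true, N) = tree(true, tree(2, X)).
Decompose tree/2: true = true,  N = tree(2, X).
Delete trivial equation true = true.
Bind N := tree(2, X); substituting into the one remaining equation that mentions N gives: tree(s(wrap(tree(2, X))), s(one)) = tree(s(A), s(true)).
Delete trivial equation s(s(0)) = s(s(0)).
Decompose tree/2: s(wrap(tree(2, X))) = s(A),  s(one) = s(true).
Decompose s/1: wrap(tree(2, X)) = A.
Bind A := wrap(tree(2, X)); no other remaining equation mentions A.
Decompose s/1: one = true.
Clash: constants one and true differ; no unifier exists.

FAIL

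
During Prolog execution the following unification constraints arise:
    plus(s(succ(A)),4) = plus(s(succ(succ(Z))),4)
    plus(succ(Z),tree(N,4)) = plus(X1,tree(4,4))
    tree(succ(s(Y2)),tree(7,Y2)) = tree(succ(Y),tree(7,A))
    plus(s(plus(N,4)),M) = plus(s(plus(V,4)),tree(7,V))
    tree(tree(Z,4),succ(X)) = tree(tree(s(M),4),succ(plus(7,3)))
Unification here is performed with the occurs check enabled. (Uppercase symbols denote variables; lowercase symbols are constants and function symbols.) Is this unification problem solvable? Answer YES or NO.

Decompose plus/2: s(succ(A)) = s(succ(succ(Z))),  4 = 4.
Decompose s/1: succ(A) = succ(succ(Z)).
Decompose succ/1: A = succ(Z).
Bind A := succ(Z); substituting into the one remaining equation that mentions A gives: tree(succ(s(Y2)),tree(7,Y2)) = tree(succ(Y),tree(7,succ(Z))).
Delete trivial equation 4 = 4.
Decompose plus/2: succ(Z) = X1,  tree(N,4) = tree(4,4).
Bind X1 := succ(Z); no other remaining equation mentions X1.
Decompose tree/2: N = 4,  4 = 4.
Bind N := 4; substituting into the one remaining equation that mentions N gives: plus(s(plus(4,4)),M) = plus(s(plus(V,4)),tree(7,V)).
Delete trivial equation 4 = 4.
Decompose tree/2: succ(s(Y2)) = succ(Y),  tree(7,Y2) = tree(7,succ(Z)).
Decompose succ/1: s(Y2) = Y.
Bind Y := s(Y2); no other remaining equation mentions Y.
Decompose tree/2: 7 = 7,  Y2 = succ(Z).
Delete trivial equation 7 = 7.
Bind Y2 := succ(Z); no other remaining equation mentions Y2. Substituting into the earlier binding gives Y := s(succ(Z)).
Decompose plus/2: s(plus(4,4)) = s(plus(V,4)),  M = tree(7,V).
Decompose s/1: plus(4,4) = plus(V,4).
Decompose plus/2: 4 = V,  4 = 4.
Bind V := 4; substituting into the one remaining equation that mentions V gives: M = tree(7,4).
Delete trivial equation 4 = 4.
Bind M := tree(7,4); substituting into the remaining equation gives: tree(tree(Z,4),succ(X)) = tree(tree(s(tree(7,4)),4),succ(plus(7,3))).
Decompose tree/2: tree(Z,4) = tree(s(tree(7,4)),4),  succ(X) = succ(plus(7,3)).
Decompose tree/2: Z = s(tree(7,4)),  4 = 4.
Bind Z := s(tree(7,4)); no other remaining equation mentions Z. Substituting into the earlier bindings gives A := succ(s(tree(7,4))), X1 := succ(s(tree(7,4))), Y := s(succ(s(tree(7,4)))), Y2 := succ(s(tree(7,4))).
Delete trivial equation 4 = 4.
Decompose succ/1: X = plus(7,3).
Bind X := plus(7,3).
No equations remain and no clash or occurs-check failure arose, so a unifier exists.

YES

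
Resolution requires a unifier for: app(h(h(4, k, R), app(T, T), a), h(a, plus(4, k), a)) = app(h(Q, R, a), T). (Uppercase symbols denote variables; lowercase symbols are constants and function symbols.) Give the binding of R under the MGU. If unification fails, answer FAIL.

app(h(a, plus(4, k), a), h(a, plus(4, k), a))

Decompose app/2: h(h(4, k, R), app(T, T), a) = h(Q, R, a),  h(a, plus(4, k), a) = T.
Decompose h/3: h(4, k, R) = Q,  app(T, T) = R,  a = a.
Bind Q := h(4, k, R); no other remaining equation mentions Q.
Bind R := app(T, T); no other remaining equation mentions R. Substituting into the earlier binding gives Q := h(4, k, app(T, T)).
Delete trivial equation a = a.
Bind T := h(a, plus(4, k), a). Substituting into the earlier bindings gives Q := h(4, k, app(h(a, plus(4, k), a), h(a, plus(4, k), a))), R := app(h(a, plus(4, k), a), h(a, plus(4, k), a)).
MGU = { Q -> h(4, k, app(h(a, plus(4, k), a), h(a, plus(4, k), a))), R -> app(h(a, plus(4, k), a), h(a, plus(4, k), a)), T -> h(a, plus(4, k), a) }, so R -> app(h(a, plus(4, k), a), h(a, plus(4, k), a)).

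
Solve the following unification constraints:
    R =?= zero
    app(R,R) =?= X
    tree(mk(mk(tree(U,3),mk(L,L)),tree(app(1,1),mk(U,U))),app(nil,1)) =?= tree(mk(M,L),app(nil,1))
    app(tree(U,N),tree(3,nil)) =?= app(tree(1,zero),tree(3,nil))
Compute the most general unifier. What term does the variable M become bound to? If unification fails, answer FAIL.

Bind R := zero; substituting into the one remaining equation that mentions R gives: app(zero,zero) =?= X.
Bind X := app(zero,zero); no other remaining equation mentions X.
Decompose tree/2: mk(mk(tree(U,3),mk(L,L)),tree(app(1,1),mk(U,U))) =?= mk(M,L),  app(nil,1) =?= app(nil,1).
Decompose mk/2: mk(tree(U,3),mk(L,L)) =?= M,  tree(app(1,1),mk(U,U)) =?= L.
Bind M := mk(tree(U,3),mk(L,L)); no other remaining equation mentions M.
Bind L := tree(app(1,1),mk(U,U)); no other remaining equation mentions L. Substituting into the earlier binding gives M := mk(tree(U,3),mk(tree(app(1,1),mk(U,U)),tree(app(1,1),mk(U,U)))).
Delete trivial equation app(nil,1) =?= app(nil,1).
Decompose app/2: tree(U,N) =?= tree(1,zero),  tree(3,nil) =?= tree(3,nil).
Decompose tree/2: U =?= 1,  N =?= zero.
Bind U := 1; no other remaining equation mentions U. Substituting into the earlier bindings gives M := mk(tree(1,3),mk(tree(app(1,1),mk(1,1)),tree(app(1,1),mk(1,1)))), L := tree(app(1,1),mk(1,1)).
Bind N := zero; no other remaining equation mentions N.
Delete trivial equation tree(3,nil) =?= tree(3,nil).
MGU = { R ↦ zero, X ↦ app(zero,zero), M ↦ mk(tree(1,3),mk(tree(app(1,1),mk(1,1)),tree(app(1,1),mk(1,1)))), L ↦ tree(app(1,1),mk(1,1)), U ↦ 1, N ↦ zero }, so M ↦ mk(tree(1,3),mk(tree(app(1,1),mk(1,1)),tree(app(1,1),mk(1,1)))).

mk(tree(1,3),mk(tree(app(1,1),mk(1,1)),tree(app(1,1),mk(1,1))))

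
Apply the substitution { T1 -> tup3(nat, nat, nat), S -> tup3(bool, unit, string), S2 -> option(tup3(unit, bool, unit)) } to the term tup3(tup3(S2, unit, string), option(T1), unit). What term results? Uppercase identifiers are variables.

Replace each occurrence of T1 with tup3(nat, nat, nat).
Replace each occurrence of S2 with option(tup3(unit, bool, unit)).
Result: tup3(tup3(option(tup3(unit, bool, unit)), unit, string), option(tup3(nat, nat, nat)), unit).

tup3(tup3(option(tup3(unit, bool, unit)), unit, string), option(tup3(nat, nat, nat)), unit)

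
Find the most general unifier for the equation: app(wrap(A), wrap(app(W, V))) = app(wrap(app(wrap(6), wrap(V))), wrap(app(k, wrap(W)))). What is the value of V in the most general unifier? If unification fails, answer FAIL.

Decompose app/2: wrap(A) = wrap(app(wrap(6), wrap(V))),  wrap(app(W, V)) = wrap(app(k, wrap(W))).
Decompose wrap/1: A = app(wrap(6), wrap(V)).
Bind A := app(wrap(6), wrap(V)); no other remaining equation mentions A.
Decompose wrap/1: app(W, V) = app(k, wrap(W)).
Decompose app/2: W = k,  V = wrap(W).
Bind W := k; substituting into the remaining equation gives: V = wrap(k).
Bind V := wrap(k). Substituting into the earlier binding gives A := app(wrap(6), wrap(wrap(k))).
MGU = { A ↦ app(wrap(6), wrap(wrap(k))), W ↦ k, V ↦ wrap(k) }, so V ↦ wrap(k).

wrap(k)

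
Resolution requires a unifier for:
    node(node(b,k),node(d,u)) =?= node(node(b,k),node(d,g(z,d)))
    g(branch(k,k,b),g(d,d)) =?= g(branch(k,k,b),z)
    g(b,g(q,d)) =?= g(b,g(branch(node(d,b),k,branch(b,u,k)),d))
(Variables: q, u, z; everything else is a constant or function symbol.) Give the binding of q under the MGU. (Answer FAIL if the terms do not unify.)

Decompose node/2: node(b,k) =?= node(b,k),  node(d,u) =?= node(d,g(z,d)).
Delete trivial equation node(b,k) =?= node(b,k).
Decompose node/2: d =?= d,  u =?= g(z,d).
Delete trivial equation d =?= d.
Bind u := g(z,d); substituting into the one remaining equation that mentions u gives: g(b,g(q,d)) =?= g(b,g(branch(node(d,b),k,branch(b,g(z,d),k)),d)).
Decompose g/2: branch(k,k,b) =?= branch(k,k,b),  g(d,d) =?= z.
Delete trivial equation branch(k,k,b) =?= branch(k,k,b).
Bind z := g(d,d); substituting into the remaining equation gives: g(b,g(q,d)) =?= g(b,g(branch(node(d,b),k,branch(b,g(g(d,d),d),k)),d)). Substituting into the earlier binding gives u := g(g(d,d),d).
Decompose g/2: b =?= b,  g(q,d) =?= g(branch(node(d,b),k,branch(b,g(g(d,d),d),k)),d).
Delete trivial equation b =?= b.
Decompose g/2: q =?= branch(node(d,b),k,branch(b,g(g(d,d),d),k)),  d =?= d.
Bind q := branch(node(d,b),k,branch(b,g(g(d,d),d),k)); no other remaining equation mentions q.
Delete trivial equation d =?= d.
MGU = { u := g(g(d,d),d), z := g(d,d), q := branch(node(d,b),k,branch(b,g(g(d,d),d),k)) }, so q := branch(node(d,b),k,branch(b,g(g(d,d),d),k)).

branch(node(d,b),k,branch(b,g(g(d,d),d),k))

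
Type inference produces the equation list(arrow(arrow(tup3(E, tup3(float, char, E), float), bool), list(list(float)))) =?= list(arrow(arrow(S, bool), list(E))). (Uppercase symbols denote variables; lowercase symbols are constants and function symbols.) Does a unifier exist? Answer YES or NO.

YES

Decompose list/1: arrow(arrow(tup3(E, tup3(float, char, E), float), bool), list(list(float))) =?= arrow(arrow(S, bool), list(E)).
Decompose arrow/2: arrow(tup3(E, tup3(float, char, E), float), bool) =?= arrow(S, bool),  list(list(float)) =?= list(E).
Decompose arrow/2: tup3(E, tup3(float, char, E), float) =?= S,  bool =?= bool.
Bind S := tup3(E, tup3(float, char, E), float); no other remaining equation mentions S.
Delete trivial equation bool =?= bool.
Decompose list/1: list(float) =?= E.
Bind E := list(float). Substituting into the earlier binding gives S := tup3(list(float), tup3(float, char, list(float)), float).
No equations remain and no clash or occurs-check failure arose, so a unifier exists.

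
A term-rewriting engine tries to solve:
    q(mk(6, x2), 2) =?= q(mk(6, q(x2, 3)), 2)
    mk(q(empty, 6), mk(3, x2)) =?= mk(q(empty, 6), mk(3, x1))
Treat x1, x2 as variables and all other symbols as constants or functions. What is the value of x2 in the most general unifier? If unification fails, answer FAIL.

Decompose q/2: mk(6, x2) =?= mk(6, q(x2, 3)),  2 =?= 2.
Decompose mk/2: 6 =?= 6,  x2 =?= q(x2, 3).
Delete trivial equation 6 =?= 6.
Occurs check fails: x2 occurs in q(x2, 3); the equation x2 =?= q(x2, 3) has no finite solution.

FAIL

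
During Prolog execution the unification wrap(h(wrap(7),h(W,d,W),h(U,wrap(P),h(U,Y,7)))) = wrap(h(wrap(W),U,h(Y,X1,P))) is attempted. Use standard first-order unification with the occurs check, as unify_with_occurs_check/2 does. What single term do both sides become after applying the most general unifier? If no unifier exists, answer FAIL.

Decompose wrap/1: h(wrap(7),h(W,d,W),h(U,wrap(P),h(U,Y,7))) = h(wrap(W),U,h(Y,X1,P)).
Decompose h/3: wrap(7) = wrap(W),  h(W,d,W) = U,  h(U,wrap(P),h(U,Y,7)) = h(Y,X1,P).
Decompose wrap/1: 7 = W.
Bind W := 7; substituting into the one remaining equation that mentions W gives: h(7,d,7) = U.
Bind U := h(7,d,7); substituting into the remaining equation gives: h(h(7,d,7),wrap(P),h(h(7,d,7),Y,7)) = h(Y,X1,P).
Decompose h/3: h(7,d,7) = Y,  wrap(P) = X1,  h(h(7,d,7),Y,7) = P.
Bind Y := h(7,d,7); substituting into the one remaining equation that mentions Y gives: h(h(7,d,7),h(7,d,7),7) = P.
Bind X1 := wrap(P); no other remaining equation mentions X1.
Bind P := h(h(7,d,7),h(7,d,7),7). Substituting into the earlier binding gives X1 := wrap(h(h(7,d,7),h(7,d,7),7)).
Applying the MGU to either side gives wrap(h(wrap(7),h(7,d,7),h(h(7,d,7),wrap(h(h(7,d,7),h(7,d,7),7)),h(h(7,d,7),h(7,d,7),7)))).

wrap(h(wrap(7),h(7,d,7),h(h(7,d,7),wrap(h(h(7,d,7),h(7,d,7),7)),h(h(7,d,7),h(7,d,7),7))))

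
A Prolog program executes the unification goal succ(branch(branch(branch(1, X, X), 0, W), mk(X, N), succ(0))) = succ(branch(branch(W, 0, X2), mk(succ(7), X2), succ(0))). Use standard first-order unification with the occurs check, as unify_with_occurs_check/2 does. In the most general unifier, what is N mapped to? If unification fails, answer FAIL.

branch(1, succ(7), succ(7))

Decompose succ/1: branch(branch(branch(1, X, X), 0, W), mk(X, N), succ(0)) = branch(branch(W, 0, X2), mk(succ(7), X2), succ(0)).
Decompose branch/3: branch(branch(1, X, X), 0, W) = branch(W, 0, X2),  mk(X, N) = mk(succ(7), X2),  succ(0) = succ(0).
Decompose branch/3: branch(1, X, X) = W,  0 = 0,  W = X2.
Bind W := branch(1, X, X); substituting into the one remaining equation that mentions W gives: branch(1, X, X) = X2.
Delete trivial equation 0 = 0.
Bind X2 := branch(1, X, X); substituting into the one remaining equation that mentions X2 gives: mk(X, N) = mk(succ(7), branch(1, X, X)).
Decompose mk/2: X = succ(7),  N = branch(1, X, X).
Bind X := succ(7); substituting into the one remaining equation that mentions X gives: N = branch(1, succ(7), succ(7)). Substituting into the earlier bindings gives W := branch(1, succ(7), succ(7)), X2 := branch(1, succ(7), succ(7)).
Bind N := branch(1, succ(7), succ(7)); no other remaining equation mentions N.
Delete trivial equation succ(0) = succ(0).
MGU = { W -> branch(1, succ(7), succ(7)), X2 -> branch(1, succ(7), succ(7)), X -> succ(7), N -> branch(1, succ(7), succ(7)) }, so N -> branch(1, succ(7), succ(7)).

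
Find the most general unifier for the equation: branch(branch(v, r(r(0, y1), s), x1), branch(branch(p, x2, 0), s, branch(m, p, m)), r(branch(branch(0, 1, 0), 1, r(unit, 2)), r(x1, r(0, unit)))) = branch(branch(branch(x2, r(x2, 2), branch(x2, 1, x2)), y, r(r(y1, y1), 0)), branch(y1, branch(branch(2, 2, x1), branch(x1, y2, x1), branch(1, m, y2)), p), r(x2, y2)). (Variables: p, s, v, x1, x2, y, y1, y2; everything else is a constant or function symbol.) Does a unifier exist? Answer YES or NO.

NO

Decompose branch/3: branch(v, r(r(0, y1), s), x1) = branch(branch(x2, r(x2, 2), branch(x2, 1, x2)), y, r(r(y1, y1), 0)),  branch(branch(p, x2, 0), s, branch(m, p, m)) = branch(y1, branch(branch(2, 2, x1), branch(x1, y2, x1), branch(1, m, y2)), p),  r(branch(branch(0, 1, 0), 1, r(unit, 2)), r(x1, r(0, unit))) = r(x2, y2).
Decompose branch/3: v = branch(x2, r(x2, 2), branch(x2, 1, x2)),  r(r(0, y1), s) = y,  x1 = r(r(y1, y1), 0).
Bind v := branch(x2, r(x2, 2), branch(x2, 1, x2)); no other remaining equation mentions v.
Bind y := r(r(0, y1), s); no other remaining equation mentions y.
Bind x1 := r(r(y1, y1), 0); substituting into the remaining equations gives: branch(branch(p, x2, 0), s, branch(m, p, m)) = branch(y1, branch(branch(2, 2, r(r(y1, y1), 0)), branch(r(r(y1, y1), 0), y2, r(r(y1, y1), 0)), branch(1, m, y2)), p),  r(branch(branch(0, 1, 0), 1, r(unit, 2)), r(r(r(y1, y1), 0), r(0, unit))) = r(x2, y2).
Decompose branch/3: branch(p, x2, 0) = y1,  s = branch(branch(2, 2, r(r(y1, y1), 0)), branch(r(r(y1, y1), 0), y2, r(r(y1, y1), 0)), branch(1, m, y2)),  branch(m, p, m) = p.
Bind y1 := branch(p, x2, 0); substituting into the 2 remaining equations that mention y1 gives: s = branch(branch(2, 2, r(r(branch(p, x2, 0), branch(p, x2, 0)), 0)), branch(r(r(branch(p, x2, 0), branch(p, x2, 0)), 0), y2, r(r(branch(p, x2, 0), branch(p, x2, 0)), 0)), branch(1, m, y2)),  r(branch(branch(0, 1, 0), 1, r(unit, 2)), r(r(r(branch(p, x2, 0), branch(p, x2, 0)), 0), r(0, unit))) = r(x2, y2). Substituting into the earlier bindings gives y := r(r(0, branch(p, x2, 0)), s), x1 := r(r(branch(p, x2, 0), branch(p, x2, 0)), 0).
Bind s := branch(branch(2, 2, r(r(branch(p, x2, 0), branch(p, x2, 0)), 0)), branch(r(r(branch(p, x2, 0), branch(p, x2, 0)), 0), y2, r(r(branch(p, x2, 0), branch(p, x2, 0)), 0)), branch(1, m, y2)); no other remaining equation mentions s. Substituting into the earlier binding gives y := r(r(0, branch(p, x2, 0)), branch(branch(2, 2, r(r(branch(p, x2, 0), branch(p, x2, 0)), 0)), branch(r(r(branch(p, x2, 0), branch(p, x2, 0)), 0), y2, r(r(branch(p, x2, 0), branch(p, x2, 0)), 0)), branch(1, m, y2))).
Occurs check fails: p occurs in branch(m, p, m); the equation p = branch(m, p, m) has no finite solution.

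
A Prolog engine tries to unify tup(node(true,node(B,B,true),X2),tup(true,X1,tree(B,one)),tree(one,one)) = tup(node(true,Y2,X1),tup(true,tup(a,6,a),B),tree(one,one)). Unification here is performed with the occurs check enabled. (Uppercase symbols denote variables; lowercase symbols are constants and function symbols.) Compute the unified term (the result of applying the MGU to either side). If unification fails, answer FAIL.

FAIL

Decompose tup/3: node(true,node(B,B,true),X2) = node(true,Y2,X1),  tup(true,X1,tree(B,one)) = tup(true,tup(a,6,a),B),  tree(one,one) = tree(one,one).
Decompose node/3: true = true,  node(B,B,true) = Y2,  X2 = X1.
Delete trivial equation true = true.
Bind Y2 := node(B,B,true); no other remaining equation mentions Y2.
Bind X2 := X1; no other remaining equation mentions X2.
Decompose tup/3: true = true,  X1 = tup(a,6,a),  tree(B,one) = B.
Delete trivial equation true = true.
Bind X1 := tup(a,6,a); no other remaining equation mentions X1. Substituting into the earlier binding gives X2 := tup(a,6,a).
Occurs check fails: B occurs in tree(B,one); the equation B = tree(B,one) has no finite solution.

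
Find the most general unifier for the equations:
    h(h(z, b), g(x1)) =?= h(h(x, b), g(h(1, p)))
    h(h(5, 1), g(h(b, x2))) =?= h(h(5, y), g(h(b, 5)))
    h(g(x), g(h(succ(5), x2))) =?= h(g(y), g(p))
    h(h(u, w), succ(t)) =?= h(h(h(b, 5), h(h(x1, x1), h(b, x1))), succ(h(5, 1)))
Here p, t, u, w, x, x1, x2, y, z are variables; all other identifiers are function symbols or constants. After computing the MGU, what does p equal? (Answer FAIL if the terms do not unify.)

h(succ(5), 5)

Decompose h/2: h(z, b) =?= h(x, b),  g(x1) =?= g(h(1, p)).
Decompose h/2: z =?= x,  b =?= b.
Bind z := x; no other remaining equation mentions z.
Delete trivial equation b =?= b.
Decompose g/1: x1 =?= h(1, p).
Bind x1 := h(1, p); substituting into the one remaining equation that mentions x1 gives: h(h(u, w), succ(t)) =?= h(h(h(b, 5), h(h(h(1, p), h(1, p)), h(b, h(1, p)))), succ(h(5, 1))).
Decompose h/2: h(5, 1) =?= h(5, y),  g(h(b, x2)) =?= g(h(b, 5)).
Decompose h/2: 5 =?= 5,  1 =?= y.
Delete trivial equation 5 =?= 5.
Bind y := 1; substituting into the one remaining equation that mentions y gives: h(g(x), g(h(succ(5), x2))) =?= h(g(1), g(p)).
Decompose g/1: h(b, x2) =?= h(b, 5).
Decompose h/2: b =?= b,  x2 =?= 5.
Delete trivial equation b =?= b.
Bind x2 := 5; substituting into the one remaining equation that mentions x2 gives: h(g(x), g(h(succ(5), 5))) =?= h(g(1), g(p)).
Decompose h/2: g(x) =?= g(1),  g(h(succ(5), 5)) =?= g(p).
Decompose g/1: x =?= 1.
Bind x := 1; no other remaining equation mentions x. Substituting into the earlier binding gives z := 1.
Decompose g/1: h(succ(5), 5) =?= p.
Bind p := h(succ(5), 5); substituting into the remaining equation gives: h(h(u, w), succ(t)) =?= h(h(h(b, 5), h(h(h(1, h(succ(5), 5)), h(1, h(succ(5), 5))), h(b, h(1, h(succ(5), 5))))), succ(h(5, 1))). Substituting into the earlier binding gives x1 := h(1, h(succ(5), 5)).
Decompose h/2: h(u, w) =?= h(h(b, 5), h(h(h(1, h(succ(5), 5)), h(1, h(succ(5), 5))), h(b, h(1, h(succ(5), 5))))),  succ(t) =?= succ(h(5, 1)).
Decompose h/2: u =?= h(b, 5),  w =?= h(h(h(1, h(succ(5), 5)), h(1, h(succ(5), 5))), h(b, h(1, h(succ(5), 5)))).
Bind u := h(b, 5); no other remaining equation mentions u.
Bind w := h(h(h(1, h(succ(5), 5)), h(1, h(succ(5), 5))), h(b, h(1, h(succ(5), 5)))); no other remaining equation mentions w.
Decompose succ/1: t =?= h(5, 1).
Bind t := h(5, 1).
MGU = { z ↦ 1, x1 ↦ h(1, h(succ(5), 5)), y ↦ 1, x2 ↦ 5, x ↦ 1, p ↦ h(succ(5), 5), u ↦ h(b, 5), w ↦ h(h(h(1, h(succ(5), 5)), h(1, h(succ(5), 5))), h(b, h(1, h(succ(5), 5)))), t ↦ h(5, 1) }, so p ↦ h(succ(5), 5).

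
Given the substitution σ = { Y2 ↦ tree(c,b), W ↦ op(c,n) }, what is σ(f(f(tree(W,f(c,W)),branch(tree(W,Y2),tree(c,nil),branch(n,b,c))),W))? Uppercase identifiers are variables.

Replace each occurrence of Y2 with tree(c,b).
Replace each occurrence of W with op(c,n).
Result: f(f(tree(op(c,n),f(c,op(c,n))),branch(tree(op(c,n),tree(c,b)),tree(c,nil),branch(n,b,c))),op(c,n)).

f(f(tree(op(c,n),f(c,op(c,n))),branch(tree(op(c,n),tree(c,b)),tree(c,nil),branch(n,b,c))),op(c,n))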